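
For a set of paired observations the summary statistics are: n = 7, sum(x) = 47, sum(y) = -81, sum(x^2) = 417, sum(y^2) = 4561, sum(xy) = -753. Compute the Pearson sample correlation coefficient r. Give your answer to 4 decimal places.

S_xy = nΣxy − ΣxΣy = 7·(-753) − 47·(-81) = -5271 − (-3807) = -1464
S_xx = nΣx² − (Σx)² = 7·417 − 47² = 2919 − 2209 = 710
S_yy = nΣy² − (Σy)² = 7·4561 − (-81)² = 31927 − 6561 = 25366
r = S_xy / √(S_xx·S_yy) = -1464 / √(710·25366) = -1464 / √18009860 = -1464 / 4243.8025 = -0.3450

-0.3450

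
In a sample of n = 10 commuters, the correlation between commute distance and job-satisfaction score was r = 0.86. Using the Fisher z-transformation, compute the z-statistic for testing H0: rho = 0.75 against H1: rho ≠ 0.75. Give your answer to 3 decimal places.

0.848

Fisher z: atanh(0.86) = 1.293345, atanh(0.75) = 0.972955
z = (z_r − z_0)·√(n−3) = (1.293345 − 0.972955)·√7 = 0.320390 · 2.645751 = 0.848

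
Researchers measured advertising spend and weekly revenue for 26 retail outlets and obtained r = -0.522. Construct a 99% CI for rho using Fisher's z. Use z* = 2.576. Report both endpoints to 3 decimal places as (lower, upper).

z_r = atanh(-0.522) = -0.579085;  SE = 1/√(n−3) = 1/√23 = 0.208514
z-limits: -0.579085 ± 2.576·0.208514 = -0.579085 ± 0.537132 = [-1.116217, -0.041953]
ρ-limits: (tanh -1.116217, tanh -0.041953) = (-0.806, -0.042)

(-0.806, -0.042)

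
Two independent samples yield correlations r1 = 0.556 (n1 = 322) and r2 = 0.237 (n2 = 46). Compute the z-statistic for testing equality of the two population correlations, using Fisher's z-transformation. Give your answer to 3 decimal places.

z1 = atanh(0.556) = 0.627025,  z2 = atanh(0.237) = 0.241593
SE = √(1/(n1−3) + 1/(n2−3)) = √(1/319 + 1/43) = √(0.0031348 + 0.0232558) = √0.0263906 = 0.162452
z = (z1 − z2)/SE = (0.627025 − 0.241593) / 0.162452 = 0.385432 / 0.162452 = 2.373

2.373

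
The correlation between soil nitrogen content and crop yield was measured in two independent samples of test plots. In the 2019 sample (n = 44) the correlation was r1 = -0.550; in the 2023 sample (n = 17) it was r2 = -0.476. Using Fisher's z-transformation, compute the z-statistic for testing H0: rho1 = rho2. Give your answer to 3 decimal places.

z1 = atanh(-0.550) = -0.618381,  z2 = atanh(-0.476) = -0.517800
SE = √(1/(n1−3) + 1/(n2−3)) = √(1/41 + 1/14) = √(0.0243902 + 0.0714286) = √0.0958188 = 0.309546
z = (z1 − z2)/SE = (-0.618381 − (-0.517800)) / 0.309546 = -0.100581 / 0.309546 = -0.325

-0.325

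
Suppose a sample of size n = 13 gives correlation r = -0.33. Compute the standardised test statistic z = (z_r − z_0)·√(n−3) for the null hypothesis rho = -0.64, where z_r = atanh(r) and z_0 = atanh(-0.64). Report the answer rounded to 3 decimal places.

z_r = atanh(-0.33) = -0.342828,  z_0 = atanh(-0.64) = -0.758174
SE = 1/√(n−3) = 1/√10 = 0.316228
z = (z_r − z_0)/SE = (-0.342828 − (-0.758174)) / 0.316228 = 0.415346 / 0.316228 = 1.313

1.313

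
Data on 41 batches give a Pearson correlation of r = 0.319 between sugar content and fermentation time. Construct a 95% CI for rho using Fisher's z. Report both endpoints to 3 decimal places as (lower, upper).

z_r = atanh(0.319) = 0.330533;  SE = 1/√(n−3) = 1/√38 = 0.162221
z-limits: 0.330533 ± 1.960·0.162221 = 0.330533 ± 0.317953 = [0.012580, 0.648486]
ρ-limits: (tanh 0.012580, tanh 0.648486) = (0.013, 0.571)

(0.013, 0.571)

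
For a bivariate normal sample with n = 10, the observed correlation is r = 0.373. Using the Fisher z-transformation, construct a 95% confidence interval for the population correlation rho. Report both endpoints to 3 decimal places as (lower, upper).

(-0.335, 0.812)

Fisher z: z_r = atanh(r) = ½·ln((1+0.373)/(1−0.373)) = 0.391903
SE(z) = 1/√(n−3) = 1/√7 = 0.377964
95% ⇒ z* = 1.960; margin = 1.960·0.377964 = 0.740809
CI on z-scale: (-0.348906, 1.132712)
Back-transform: tanh(-0.348906) = -0.335405, tanh(1.132712) = 0.811945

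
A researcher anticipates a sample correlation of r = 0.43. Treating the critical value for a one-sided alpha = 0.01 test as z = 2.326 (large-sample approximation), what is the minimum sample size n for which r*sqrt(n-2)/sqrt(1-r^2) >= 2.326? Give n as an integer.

r√(n−2)/√(1−r²) ≥ 2.326  ⇔  n−2 ≥ (2.326)²·(1−r²)/r²
(1−r²)/r² = (1−0.1849)/0.1849 = 4.4083
n ≥ 2 + 5.410276·4.4083 = 2 + 23.8501 = 25.8501
⌈25.8501⌉ = 26

26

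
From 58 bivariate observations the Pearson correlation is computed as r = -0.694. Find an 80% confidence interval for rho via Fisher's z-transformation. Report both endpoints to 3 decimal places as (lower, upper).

Fisher z: z_r = atanh(r) = ½·ln((1+(-0.694))/(1−(-0.694))) = -0.855631
SE(z) = 1/√(n−3) = 1/√55 = 0.134840
80% ⇒ z* = 1.282; margin = 1.282·0.134840 = 0.172865
CI on z-scale: (-1.028496, -0.682766)
Back-transform: tanh(-1.028496) = -0.773304, tanh(-0.682766) = -0.593315

(-0.773, -0.593)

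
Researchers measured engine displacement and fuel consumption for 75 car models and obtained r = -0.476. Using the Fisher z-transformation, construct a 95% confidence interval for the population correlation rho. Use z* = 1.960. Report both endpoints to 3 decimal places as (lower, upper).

(-0.634, -0.279)

z_r = atanh(-0.476) = -0.517800;  SE = 1/√(n−3) = 1/√72 = 0.117851
z-limits: -0.517800 ± 1.960·0.117851 = -0.517800 ± 0.230988 = [-0.748788, -0.286812]
ρ-limits: (tanh -0.748788, tanh -0.286812) = (-0.634, -0.279)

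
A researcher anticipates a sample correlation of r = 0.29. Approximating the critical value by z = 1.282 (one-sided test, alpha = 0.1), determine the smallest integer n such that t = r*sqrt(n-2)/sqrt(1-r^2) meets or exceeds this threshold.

20

Need r·√(n−2)/√(1−r²) ≥ 1.282
√(n−2) ≥ 1.282·√(1−0.0841) / 0.29 = 1.282·0.957027 / 0.29 = 4.2307
n−2 ≥ 17.8988  ⇒  n ≥ 19.8988
Smallest integer n = 20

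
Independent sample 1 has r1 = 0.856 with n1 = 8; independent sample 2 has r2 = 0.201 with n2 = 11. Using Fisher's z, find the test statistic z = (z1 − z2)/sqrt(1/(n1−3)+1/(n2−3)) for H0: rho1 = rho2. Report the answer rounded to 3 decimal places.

1.885

Fisher z-transforms: z1 = atanh(0.856) = 1.278183, z2 = atanh(0.201) = 0.203774; difference d = 1.074409
Var(d) = 1/5 + 1/8 = 0.2000000 + 0.1250000 = 0.3250000
z = d/√Var(d) = 1.074409 / √0.3250000 = 1.074409 / 0.570088 = 1.885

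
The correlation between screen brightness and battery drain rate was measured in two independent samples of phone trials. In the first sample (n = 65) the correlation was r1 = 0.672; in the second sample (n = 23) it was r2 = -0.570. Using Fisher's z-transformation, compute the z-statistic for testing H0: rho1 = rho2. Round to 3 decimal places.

z1 = atanh(0.672) = 0.814381,  z2 = atanh(-0.570) = -0.647523
SE = √(1/(n1−3) + 1/(n2−3)) = √(1/62 + 1/20) = √(0.0161290 + 0.0500000) = √0.0661290 = 0.257156
z = (z1 − z2)/SE = (0.814381 − (-0.647523)) / 0.257156 = 1.461904 / 0.257156 = 5.685

5.685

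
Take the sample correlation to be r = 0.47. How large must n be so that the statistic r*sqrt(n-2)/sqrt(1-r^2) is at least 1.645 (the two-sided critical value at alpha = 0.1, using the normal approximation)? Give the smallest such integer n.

12

r√(n−2)/√(1−r²) ≥ 1.645  ⇔  n−2 ≥ (1.645)²·(1−r²)/r²
(1−r²)/r² = (1−0.2209)/0.2209 = 3.5269
n ≥ 2 + 2.706025·3.5269 = 2 + 9.5439 = 11.5439
⌈11.5439⌉ = 12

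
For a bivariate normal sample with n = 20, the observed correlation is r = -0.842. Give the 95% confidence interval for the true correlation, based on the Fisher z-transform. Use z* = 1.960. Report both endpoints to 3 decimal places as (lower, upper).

Fisher z: z_r = atanh(r) = ½·ln((1+(-0.842))/(1−(-0.842))) = -1.228006
SE(z) = 1/√(n−3) = 1/√17 = 0.242536
95% ⇒ z* = 1.960; margin = 1.960·0.242536 = 0.475371
CI on z-scale: (-1.703377, -0.752635)
Back-transform: tanh(-1.703377) = -0.935830, tanh(-0.752635) = -0.636718

(-0.936, -0.637)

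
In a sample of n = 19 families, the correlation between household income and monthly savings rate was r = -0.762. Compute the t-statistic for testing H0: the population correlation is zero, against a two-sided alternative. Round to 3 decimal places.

1 − r² = 1 − 0.580644 = 0.419356;  √(1−r²) = 0.647577
√(n−2) = √17 = 4.123106
t = r·√(n−2)/√(1−r²) = -0.762 · 4.123106 / 0.647577 = -4.852

-4.852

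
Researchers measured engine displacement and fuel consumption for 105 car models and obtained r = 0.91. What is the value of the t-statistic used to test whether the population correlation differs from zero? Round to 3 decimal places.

22.275

t = r·√(n−2) / √(1−r²) with r = 0.91, n = 105
  = 0.91·√103 / √(1 − 0.8281)
  = 0.91·10.148892 / 0.414608
  = 9.235492 / 0.414608 = 22.275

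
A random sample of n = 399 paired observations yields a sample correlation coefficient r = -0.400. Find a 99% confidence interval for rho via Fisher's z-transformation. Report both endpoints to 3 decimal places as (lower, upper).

Fisher z: z_r = atanh(r) = ½·ln((1+(-0.400))/(1−(-0.400))) = -0.423649
SE(z) = 1/√(n−3) = 1/√396 = 0.050252
99% ⇒ z* = 2.576; margin = 2.576·0.050252 = 0.129449
CI on z-scale: (-0.553098, -0.294200)
Back-transform: tanh(-0.553098) = -0.502838, tanh(-0.294200) = -0.285996

(-0.503, -0.286)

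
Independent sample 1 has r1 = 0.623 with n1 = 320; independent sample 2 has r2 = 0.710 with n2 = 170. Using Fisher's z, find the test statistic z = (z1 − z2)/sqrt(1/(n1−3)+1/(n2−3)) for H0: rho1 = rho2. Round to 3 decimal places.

-1.645

Fisher z-transforms: z1 = atanh(0.623) = 0.729893, z2 = atanh(0.710) = 0.887184; difference d = -0.157291
Var(d) = 1/317 + 1/167 = 0.0031546 + 0.0059880 = 0.0091426
z = d/√Var(d) = -0.157291 / √0.0091426 = -0.157291 / 0.095617 = -1.645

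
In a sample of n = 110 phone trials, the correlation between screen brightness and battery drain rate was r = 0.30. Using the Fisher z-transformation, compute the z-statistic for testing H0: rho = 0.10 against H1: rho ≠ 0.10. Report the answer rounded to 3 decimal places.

2.164

z_r = atanh(0.30) = 0.309520,  z_0 = atanh(0.10) = 0.100335
SE = 1/√(n−3) = 1/√107 = 0.096674
z = (z_r − z_0)/SE = (0.309520 − 0.100335) / 0.096674 = 0.209185 / 0.096674 = 2.164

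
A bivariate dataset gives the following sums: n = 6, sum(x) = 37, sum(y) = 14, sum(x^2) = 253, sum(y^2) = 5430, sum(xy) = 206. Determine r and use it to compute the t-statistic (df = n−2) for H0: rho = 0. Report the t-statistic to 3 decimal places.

0.692

S_xy = nΣxy − ΣxΣy = 6·206 − 37·14 = 1236 − 518 = 718
S_xx = nΣx² − (Σx)² = 6·253 − 37² = 1518 − 1369 = 149
S_yy = nΣy² − (Σy)² = 6·5430 − 14² = 32580 − 196 = 32384
r = S_xy / √(S_xx·S_yy) = 718 / √(149·32384) = 718 / √4825216 = 718 / 2196.6374 = 0.3269
t = r·√(n−2)/√(1−r²) = 0.3269·√4 / √(1−0.106864) = 0.653800 / 0.945059 = 0.692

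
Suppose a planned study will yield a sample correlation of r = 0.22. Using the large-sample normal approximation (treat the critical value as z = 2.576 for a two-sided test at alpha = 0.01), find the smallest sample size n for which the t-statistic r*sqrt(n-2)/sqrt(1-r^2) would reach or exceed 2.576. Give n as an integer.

r√(n−2)/√(1−r²) ≥ 2.576  ⇔  n−2 ≥ (2.576)²·(1−r²)/r²
(1−r²)/r² = (1−0.0484)/0.0484 = 19.6612
n ≥ 2 + 6.635776·19.6612 = 2 + 130.4673 = 132.4673
⌈132.4673⌉ = 133

133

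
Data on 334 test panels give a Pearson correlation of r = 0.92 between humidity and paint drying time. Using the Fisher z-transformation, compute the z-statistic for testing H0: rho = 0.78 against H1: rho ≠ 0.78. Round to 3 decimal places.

9.891

z_r = atanh(0.92) = 1.589027,  z_0 = atanh(0.78) = 1.045371
SE = 1/√(n−3) = 1/√331 = 0.054965
z = (z_r − z_0)/SE = (1.589027 − 1.045371) / 0.054965 = 0.543656 / 0.054965 = 9.891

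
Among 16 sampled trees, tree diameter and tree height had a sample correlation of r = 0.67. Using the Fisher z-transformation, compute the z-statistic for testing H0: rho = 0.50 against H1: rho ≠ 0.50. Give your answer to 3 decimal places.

z_r = atanh(0.67) = 0.810743,  z_0 = atanh(0.50) = 0.549306
SE = 1/√(n−3) = 1/√13 = 0.277350
z = (z_r − z_0)/SE = (0.810743 − 0.549306) / 0.277350 = 0.261437 / 0.277350 = 0.943

0.943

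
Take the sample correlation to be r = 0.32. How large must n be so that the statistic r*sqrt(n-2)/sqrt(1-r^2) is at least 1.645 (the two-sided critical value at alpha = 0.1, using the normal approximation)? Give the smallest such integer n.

r√(n−2)/√(1−r²) ≥ 1.645  ⇔  n−2 ≥ (1.645)²·(1−r²)/r²
(1−r²)/r² = (1−0.1024)/0.1024 = 8.7656
n ≥ 2 + 2.706025·8.7656 = 2 + 23.7199 = 25.7199
⌈25.7199⌉ = 26

26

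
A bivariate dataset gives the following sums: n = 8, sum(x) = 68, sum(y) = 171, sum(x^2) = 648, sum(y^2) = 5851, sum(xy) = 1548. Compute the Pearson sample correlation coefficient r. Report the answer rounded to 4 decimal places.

0.2410

S_xy = nΣxy − ΣxΣy = 8·1548 − 68·171 = 12384 − 11628 = 756
S_xx = nΣx² − (Σx)² = 8·648 − 68² = 5184 − 4624 = 560
S_yy = nΣy² − (Σy)² = 8·5851 − 171² = 46808 − 29241 = 17567
r = S_xy / √(S_xx·S_yy) = 756 / √(560·17567) = 756 / √9837520 = 756 / 3136.4821 = 0.2410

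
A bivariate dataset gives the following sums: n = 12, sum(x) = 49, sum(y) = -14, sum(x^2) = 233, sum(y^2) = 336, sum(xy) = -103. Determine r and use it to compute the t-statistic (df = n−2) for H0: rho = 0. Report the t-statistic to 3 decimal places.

Numerator: nΣxy − (Σx)(Σy) = 12·(-103) − (49)(-14) = -550
Denominator: √[(nΣx²−(Σx)²)(nΣy²−(Σy)²)]
  nΣx²−(Σx)² = 12·233 − 2401 = 395;  nΣy²−(Σy)² = 12·336 − 196 = 3836
  √(395·3836) = √1515220 = 1230.9427
r = -550 / 1230.9427 = -0.4468
t = r·√(n−2)/√(1−r²) = -0.4468·√10 / √(1−0.199630) = -1.412906 / 0.894634 = -1.579

-1.579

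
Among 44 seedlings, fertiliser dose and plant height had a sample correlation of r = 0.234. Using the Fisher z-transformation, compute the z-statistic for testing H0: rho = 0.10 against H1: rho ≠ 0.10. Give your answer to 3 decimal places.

0.884

Fisher z: atanh(0.234) = 0.238417, atanh(0.10) = 0.100335
z = (z_r − z_0)·√(n−3) = (0.238417 − 0.100335)·√41 = 0.138082 · 6.403124 = 0.884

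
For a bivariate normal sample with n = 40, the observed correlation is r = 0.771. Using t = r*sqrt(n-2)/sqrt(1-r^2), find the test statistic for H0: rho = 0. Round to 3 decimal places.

7.463

t = r·√(n−2) / √(1−r²) with r = 0.771, n = 40
  = 0.771·√38 / √(1 − 0.594441)
  = 0.771·6.164414 / 0.636835
  = 4.752763 / 0.636835 = 7.463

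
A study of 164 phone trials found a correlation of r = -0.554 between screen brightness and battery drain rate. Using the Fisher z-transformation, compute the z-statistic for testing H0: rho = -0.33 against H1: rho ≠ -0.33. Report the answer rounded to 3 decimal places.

-3.569

Fisher z: atanh(-0.554) = -0.624134, atanh(-0.33) = -0.342828
z = (z_r − z_0)·√(n−3) = (-0.624134 − (-0.342828))·√161 = -0.281306 · 12.688578 = -3.569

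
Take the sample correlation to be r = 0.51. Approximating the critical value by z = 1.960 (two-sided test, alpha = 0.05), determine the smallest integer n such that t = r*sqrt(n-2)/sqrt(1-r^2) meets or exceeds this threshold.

r√(n−2)/√(1−r²) ≥ 1.960  ⇔  n−2 ≥ (1.960)²·(1−r²)/r²
(1−r²)/r² = (1−0.2601)/0.2601 = 2.8447
n ≥ 2 + 3.8416·2.8447 = 2 + 10.9282 = 12.9282
⌈12.9282⌉ = 13

13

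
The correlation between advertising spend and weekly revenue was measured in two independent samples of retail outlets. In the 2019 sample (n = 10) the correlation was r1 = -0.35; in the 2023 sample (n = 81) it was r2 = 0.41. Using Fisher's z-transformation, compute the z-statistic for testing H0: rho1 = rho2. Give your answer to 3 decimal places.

-2.030

z1 = atanh(-0.35) = -0.365444,  z2 = atanh(0.41) = 0.435611
SE = √(1/(n1−3) + 1/(n2−3)) = √(1/7 + 1/78) = √(0.1428571 + 0.0128205) = √0.1556776 = 0.394560
z = (z1 − z2)/SE = (-0.365444 − 0.435611) / 0.394560 = -0.801055 / 0.394560 = -2.030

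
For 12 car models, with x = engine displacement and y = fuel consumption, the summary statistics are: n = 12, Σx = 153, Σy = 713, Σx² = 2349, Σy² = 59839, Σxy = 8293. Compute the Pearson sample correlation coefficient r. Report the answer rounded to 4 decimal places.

-0.3024

Numerator: nΣxy − (Σx)(Σy) = 12·8293 − (153)(713) = -9573
Denominator: √[(nΣx²−(Σx)²)(nΣy²−(Σy)²)]
  nΣx²−(Σx)² = 12·2349 − 23409 = 4779;  nΣy²−(Σy)² = 12·59839 − 508369 = 209699
  √(4779·209699) = √1002151521 = 31656.7769
r = -9573 / 31656.7769 = -0.3024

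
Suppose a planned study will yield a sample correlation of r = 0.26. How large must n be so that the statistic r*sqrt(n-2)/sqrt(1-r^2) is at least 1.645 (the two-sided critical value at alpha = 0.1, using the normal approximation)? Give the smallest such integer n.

40

Need r·√(n−2)/√(1−r²) ≥ 1.645
√(n−2) ≥ 1.645·√(1−0.0676) / 0.26 = 1.645·0.965609 / 0.26 = 6.1093
n−2 ≥ 37.3235  ⇒  n ≥ 39.3235
Smallest integer n = 40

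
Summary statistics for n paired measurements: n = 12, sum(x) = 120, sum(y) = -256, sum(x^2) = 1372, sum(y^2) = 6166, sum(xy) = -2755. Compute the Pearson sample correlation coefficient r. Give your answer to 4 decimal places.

S_xy = nΣxy − ΣxΣy = 12·(-2755) − 120·(-256) = -33060 − (-30720) = -2340
S_xx = nΣx² − (Σx)² = 12·1372 − 120² = 16464 − 14400 = 2064
S_yy = nΣy² − (Σy)² = 12·6166 − (-256)² = 73992 − 65536 = 8456
r = S_xy / √(S_xx·S_yy) = -2340 / √(2064·8456) = -2340 / √17453184 = -2340 / 4177.7008 = -0.5601

-0.5601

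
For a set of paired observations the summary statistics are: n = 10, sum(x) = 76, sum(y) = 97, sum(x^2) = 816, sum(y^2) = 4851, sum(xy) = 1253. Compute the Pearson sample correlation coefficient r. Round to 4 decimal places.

Numerator: nΣxy − (Σx)(Σy) = 10·1253 − (76)(97) = 5158
Denominator: √[(nΣx²−(Σx)²)(nΣy²−(Σy)²)]
  nΣx²−(Σx)² = 10·816 − 5776 = 2384;  nΣy²−(Σy)² = 10·4851 − 9409 = 39101
  √(2384·39101) = √93216784 = 9654.8839
r = 5158 / 9654.8839 = 0.5342

0.5342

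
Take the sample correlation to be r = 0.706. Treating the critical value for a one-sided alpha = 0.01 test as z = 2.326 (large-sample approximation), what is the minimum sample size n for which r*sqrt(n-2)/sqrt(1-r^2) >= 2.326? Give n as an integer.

Need r·√(n−2)/√(1−r²) ≥ 2.326
√(n−2) ≥ 2.326·√(1−0.498436) / 0.706 = 2.326·0.708212 / 0.706 = 2.3333
n−2 ≥ 5.4443  ⇒  n ≥ 7.4443
Smallest integer n = 8

8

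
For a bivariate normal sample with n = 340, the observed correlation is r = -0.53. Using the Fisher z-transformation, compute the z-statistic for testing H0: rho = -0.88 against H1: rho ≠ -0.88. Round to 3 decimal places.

z_r = atanh(-0.53) = -0.590145,  z_0 = atanh(-0.88) = -1.375768
SE = 1/√(n−3) = 1/√337 = 0.054473
z = (z_r − z_0)/SE = (-0.590145 − (-1.375768)) / 0.054473 = 0.785623 / 0.054473 = 14.422

14.422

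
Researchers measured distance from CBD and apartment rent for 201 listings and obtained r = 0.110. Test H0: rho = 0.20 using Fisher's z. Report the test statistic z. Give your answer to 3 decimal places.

z_r = atanh(0.110) = 0.110447,  z_0 = atanh(0.20) = 0.202733
SE = 1/√(n−3) = 1/√198 = 0.071067
z = (z_r − z_0)/SE = (0.110447 − 0.202733) / 0.071067 = -0.092286 / 0.071067 = -1.299

-1.299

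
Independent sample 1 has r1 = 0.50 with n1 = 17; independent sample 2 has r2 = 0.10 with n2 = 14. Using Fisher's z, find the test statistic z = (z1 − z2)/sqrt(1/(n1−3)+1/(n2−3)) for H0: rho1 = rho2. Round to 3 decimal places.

z1 = atanh(0.50) = 0.549306,  z2 = atanh(0.10) = 0.100335
SE = √(1/(n1−3) + 1/(n2−3)) = √(1/14 + 1/11) = √(0.0714286 + 0.0909091) = √0.1623377 = 0.402912
z = (z1 − z2)/SE = (0.549306 − 0.100335) / 0.402912 = 0.448971 / 0.402912 = 1.114

1.114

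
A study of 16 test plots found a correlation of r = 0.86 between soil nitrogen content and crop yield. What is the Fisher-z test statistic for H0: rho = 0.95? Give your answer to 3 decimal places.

z_r = atanh(0.86) = 1.293345,  z_0 = atanh(0.95) = 1.831781
SE = 1/√(n−3) = 1/√13 = 0.277350
z = (z_r − z_0)/SE = (1.293345 − 1.831781) / 0.277350 = -0.538436 / 0.277350 = -1.941

-1.941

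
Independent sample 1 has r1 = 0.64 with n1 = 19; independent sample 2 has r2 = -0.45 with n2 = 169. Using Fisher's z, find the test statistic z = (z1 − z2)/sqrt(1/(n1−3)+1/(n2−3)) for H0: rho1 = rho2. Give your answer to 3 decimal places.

Fisher z-transforms: z1 = atanh(0.64) = 0.758174, z2 = atanh(-0.45) = -0.484700; difference d = 1.242874
Var(d) = 1/16 + 1/166 = 0.0625000 + 0.0060241 = 0.0685241
z = d/√Var(d) = 1.242874 / √0.0685241 = 1.242874 / 0.261771 = 4.748

4.748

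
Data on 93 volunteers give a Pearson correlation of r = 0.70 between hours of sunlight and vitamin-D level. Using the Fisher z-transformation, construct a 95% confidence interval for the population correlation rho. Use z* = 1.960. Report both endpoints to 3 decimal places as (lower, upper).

(0.579, 0.791)

Fisher z: z_r = atanh(r) = ½·ln((1+0.70)/(1−0.70)) = 0.867301
SE(z) = 1/√(n−3) = 1/√90 = 0.105409
95% ⇒ z* = 1.960; margin = 1.960·0.105409 = 0.206602
CI on z-scale: (0.660699, 1.073903)
Back-transform: tanh(0.660699) = 0.578828, tanh(1.073903) = 0.790927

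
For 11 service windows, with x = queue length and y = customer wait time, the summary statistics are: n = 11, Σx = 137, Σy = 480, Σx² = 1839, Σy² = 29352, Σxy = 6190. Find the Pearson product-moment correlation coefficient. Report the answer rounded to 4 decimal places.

0.2005

S_xy = nΣxy − ΣxΣy = 11·6190 − 137·480 = 68090 − 65760 = 2330
S_xx = nΣx² − (Σx)² = 11·1839 − 137² = 20229 − 18769 = 1460
S_yy = nΣy² − (Σy)² = 11·29352 − 480² = 322872 − 230400 = 92472
r = S_xy / √(S_xx·S_yy) = 2330 / √(1460·92472) = 2330 / √135009120 = 2330 / 11619.3425 = 0.2005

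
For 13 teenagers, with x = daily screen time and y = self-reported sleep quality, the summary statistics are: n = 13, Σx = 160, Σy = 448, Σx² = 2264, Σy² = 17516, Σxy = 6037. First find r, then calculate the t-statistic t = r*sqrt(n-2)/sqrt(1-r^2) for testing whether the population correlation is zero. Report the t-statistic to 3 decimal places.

2.982

Numerator: nΣxy − (Σx)(Σy) = 13·6037 − (160)(448) = 6801
Denominator: √[(nΣx²−(Σx)²)(nΣy²−(Σy)²)]
  nΣx²−(Σx)² = 13·2264 − 25600 = 3832;  nΣy²−(Σy)² = 13·17516 − 200704 = 27004
  √(3832·27004) = √103479328 = 10172.4790
r = 6801 / 10172.4790 = 0.6686
t = r·√(n−2)/√(1−r²) = 0.6686·√11 / √(1−0.447026) = 2.217495 / 0.743622 = 2.982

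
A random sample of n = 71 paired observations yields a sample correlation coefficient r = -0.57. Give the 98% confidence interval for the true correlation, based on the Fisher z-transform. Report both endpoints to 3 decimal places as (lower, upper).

(-0.730, -0.350)

Fisher z: z_r = atanh(r) = ½·ln((1+(-0.57))/(1−(-0.57))) = -0.647523
SE(z) = 1/√(n−3) = 1/√68 = 0.121268
98% ⇒ z* = 2.326; margin = 2.326·0.121268 = 0.282069
CI on z-scale: (-0.929592, -0.365454)
Back-transform: tanh(-0.929592) = -0.730404, tanh(-0.365454) = -0.350009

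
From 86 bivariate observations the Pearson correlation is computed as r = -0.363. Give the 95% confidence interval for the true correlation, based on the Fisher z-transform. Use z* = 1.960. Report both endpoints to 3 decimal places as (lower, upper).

(-0.534, -0.164)

Fisher z: z_r = atanh(r) = ½·ln((1+(-0.363))/(1−(-0.363))) = -0.380337
SE(z) = 1/√(n−3) = 1/√83 = 0.109764
95% ⇒ z* = 1.960; margin = 1.960·0.109764 = 0.215137
CI on z-scale: (-0.595474, -0.165200)
Back-transform: tanh(-0.595474) = -0.533821, tanh(-0.165200) = -0.163713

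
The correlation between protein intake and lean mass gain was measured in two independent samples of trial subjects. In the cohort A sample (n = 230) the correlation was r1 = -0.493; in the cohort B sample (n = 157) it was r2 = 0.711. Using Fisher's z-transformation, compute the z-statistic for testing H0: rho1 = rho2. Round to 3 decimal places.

z1 = atanh(-0.493) = -0.540016,  z2 = atanh(0.711) = 0.889203
SE = √(1/(n1−3) + 1/(n2−3)) = √(1/227 + 1/154) = √(0.0044053 + 0.0064935) = √0.0108988 = 0.104397
z = (z1 − z2)/SE = (-0.540016 − 0.889203) / 0.104397 = -1.429219 / 0.104397 = -13.690

-13.690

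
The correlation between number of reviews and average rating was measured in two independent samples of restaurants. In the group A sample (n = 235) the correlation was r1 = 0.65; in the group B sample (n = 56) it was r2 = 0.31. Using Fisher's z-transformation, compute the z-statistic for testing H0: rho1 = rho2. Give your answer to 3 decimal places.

2.987

z1 = atanh(0.65) = 0.775299,  z2 = atanh(0.31) = 0.320545
SE = √(1/(n1−3) + 1/(n2−3)) = √(1/232 + 1/53) = √(0.0043103 + 0.0188679) = √0.0231782 = 0.152244
z = (z1 − z2)/SE = (0.775299 − 0.320545) / 0.152244 = 0.454754 / 0.152244 = 2.987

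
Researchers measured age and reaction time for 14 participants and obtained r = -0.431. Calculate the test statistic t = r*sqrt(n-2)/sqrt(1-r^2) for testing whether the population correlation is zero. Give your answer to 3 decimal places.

1 − r² = 1 − 0.185761 = 0.814239;  √(1−r²) = 0.902352
√(n−2) = √12 = 3.464102
t = r·√(n−2)/√(1−r²) = -0.431 · 3.464102 / 0.902352 = -1.655

-1.655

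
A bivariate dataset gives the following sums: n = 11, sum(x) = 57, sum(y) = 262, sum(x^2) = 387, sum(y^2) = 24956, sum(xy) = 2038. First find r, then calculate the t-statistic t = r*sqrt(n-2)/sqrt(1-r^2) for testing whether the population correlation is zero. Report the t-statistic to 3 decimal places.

Numerator: nΣxy − (Σx)(Σy) = 11·2038 − (57)(262) = 7484
Denominator: √[(nΣx²−(Σx)²)(nΣy²−(Σy)²)]
  nΣx²−(Σx)² = 11·387 − 3249 = 1008;  nΣy²−(Σy)² = 11·24956 − 68644 = 205872
  √(1008·205872) = √207518976 = 14405.5189
r = 7484 / 14405.5189 = 0.5195
t = r·√(n−2)/√(1−r²) = 0.5195·√9 / √(1−0.269880) = 1.558500 / 0.854471 = 1.824

1.824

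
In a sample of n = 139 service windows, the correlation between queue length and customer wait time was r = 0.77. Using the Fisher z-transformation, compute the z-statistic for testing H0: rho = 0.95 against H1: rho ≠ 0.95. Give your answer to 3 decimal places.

z_r = atanh(0.77) = 1.020328,  z_0 = atanh(0.95) = 1.831781
SE = 1/√(n−3) = 1/√136 = 0.085749
z = (z_r − z_0)/SE = (1.020328 − 1.831781) / 0.085749 = -0.811453 / 0.085749 = -9.463

-9.463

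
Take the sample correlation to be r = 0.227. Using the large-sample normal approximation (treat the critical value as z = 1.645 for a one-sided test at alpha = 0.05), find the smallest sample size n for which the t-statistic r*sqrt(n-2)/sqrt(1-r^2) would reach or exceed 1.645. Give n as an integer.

Need r·√(n−2)/√(1−r²) ≥ 1.645
√(n−2) ≥ 1.645·√(1−0.051529) / 0.227 = 1.645·0.973895 / 0.227 = 7.0575
n−2 ≥ 49.8083  ⇒  n ≥ 51.8083
Smallest integer n = 52

52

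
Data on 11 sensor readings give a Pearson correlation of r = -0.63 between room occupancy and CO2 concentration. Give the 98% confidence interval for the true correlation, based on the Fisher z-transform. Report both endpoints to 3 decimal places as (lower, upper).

(-0.916, 0.081)

Fisher z: z_r = atanh(r) = ½·ln((1+(-0.63))/(1−(-0.63))) = -0.741416
SE(z) = 1/√(n−3) = 1/√8 = 0.353553
98% ⇒ z* = 2.326; margin = 2.326·0.353553 = 0.822364
CI on z-scale: (-1.563780, 0.080948)
Back-transform: tanh(-1.563780) = -0.916031, tanh(0.080948) = 0.080772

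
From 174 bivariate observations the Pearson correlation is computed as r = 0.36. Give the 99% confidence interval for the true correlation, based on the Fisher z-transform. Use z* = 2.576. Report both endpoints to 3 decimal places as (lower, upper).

(0.178, 0.518)

Fisher z: z_r = atanh(r) = ½·ln((1+0.36)/(1−0.36)) = 0.376886
SE(z) = 1/√(n−3) = 1/√171 = 0.076472
99% ⇒ z* = 2.576; margin = 2.576·0.076472 = 0.196992
CI on z-scale: (0.179894, 0.573878)
Back-transform: tanh(0.179894) = 0.177978, tanh(0.573878) = 0.518202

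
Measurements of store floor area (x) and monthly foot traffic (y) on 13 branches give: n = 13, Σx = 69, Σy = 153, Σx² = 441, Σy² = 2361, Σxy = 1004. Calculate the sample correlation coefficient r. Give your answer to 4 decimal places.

0.9377

Numerator: nΣxy − (Σx)(Σy) = 13·1004 − (69)(153) = 2495
Denominator: √[(nΣx²−(Σx)²)(nΣy²−(Σy)²)]
  nΣx²−(Σx)² = 13·441 − 4761 = 972;  nΣy²−(Σy)² = 13·2361 − 23409 = 7284
  √(972·7284) = √7080048 = 2660.8360
r = 2495 / 2660.8360 = 0.9377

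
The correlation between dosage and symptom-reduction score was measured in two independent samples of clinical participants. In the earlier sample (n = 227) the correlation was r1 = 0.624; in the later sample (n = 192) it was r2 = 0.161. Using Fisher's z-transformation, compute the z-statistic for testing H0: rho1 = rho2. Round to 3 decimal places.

Fisher z-transforms: z1 = atanh(0.624) = 0.731529, z2 = atanh(0.161) = 0.162413; difference d = 0.569116
Var(d) = 1/224 + 1/189 = 0.0044643 + 0.0052910 = 0.0097553
z = d/√Var(d) = 0.569116 / √0.0097553 = 0.569116 / 0.098769 = 5.762

5.762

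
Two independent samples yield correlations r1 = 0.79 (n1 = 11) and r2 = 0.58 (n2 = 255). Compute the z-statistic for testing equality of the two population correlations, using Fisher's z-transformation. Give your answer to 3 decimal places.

z1 = atanh(0.79) = 1.071432,  z2 = atanh(0.58) = 0.662463
SE = √(1/(n1−3) + 1/(n2−3)) = √(1/8 + 1/252) = √(0.1250000 + 0.0039683) = √0.1289683 = 0.359122
z = (z1 − z2)/SE = (1.071432 − 0.662463) / 0.359122 = 0.408969 / 0.359122 = 1.139

1.139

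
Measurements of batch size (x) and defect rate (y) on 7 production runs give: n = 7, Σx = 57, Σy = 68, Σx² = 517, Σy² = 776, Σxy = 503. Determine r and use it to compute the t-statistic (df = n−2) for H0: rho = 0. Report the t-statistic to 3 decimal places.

-1.909

Numerator: nΣxy − (Σx)(Σy) = 7·503 − (57)(68) = -355
Denominator: √[(nΣx²−(Σx)²)(nΣy²−(Σy)²)]
  nΣx²−(Σx)² = 7·517 − 3249 = 370;  nΣy²−(Σy)² = 7·776 − 4624 = 808
  √(370·808) = √298960 = 546.7723
r = -355 / 546.7723 = -0.6493
t = r·√(n−2)/√(1−r²) = -0.6493·√5 / √(1−0.421590) = -1.451879 / 0.760533 = -1.909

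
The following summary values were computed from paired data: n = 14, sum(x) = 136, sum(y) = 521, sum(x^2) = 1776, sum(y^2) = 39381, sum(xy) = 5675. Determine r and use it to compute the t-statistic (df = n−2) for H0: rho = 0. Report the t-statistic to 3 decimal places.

0.720

S_xy = nΣxy − ΣxΣy = 14·5675 − 136·521 = 79450 − 70856 = 8594
S_xx = nΣx² − (Σx)² = 14·1776 − 136² = 24864 − 18496 = 6368
S_yy = nΣy² − (Σy)² = 14·39381 − 521² = 551334 − 271441 = 279893
r = S_xy / √(S_xx·S_yy) = 8594 / √(6368·279893) = 8594 / √1782358624 = 8594 / 42217.9893 = 0.2036
t = r·√(n−2)/√(1−r²) = 0.2036·√12 / √(1−0.041453) = 0.705291 / 0.979054 = 0.720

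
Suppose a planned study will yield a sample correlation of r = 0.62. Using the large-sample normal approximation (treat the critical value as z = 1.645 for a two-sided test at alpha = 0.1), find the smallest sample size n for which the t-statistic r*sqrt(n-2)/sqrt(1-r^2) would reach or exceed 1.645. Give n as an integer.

7

r√(n−2)/√(1−r²) ≥ 1.645  ⇔  n−2 ≥ (1.645)²·(1−r²)/r²
(1−r²)/r² = (1−0.3844)/0.3844 = 1.6015
n ≥ 2 + 2.706025·1.6015 = 2 + 4.3337 = 6.3337
⌈6.3337⌉ = 7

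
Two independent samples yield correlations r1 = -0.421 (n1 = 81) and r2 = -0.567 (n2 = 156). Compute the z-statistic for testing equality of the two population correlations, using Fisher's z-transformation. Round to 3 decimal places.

1.396

z1 = atanh(-0.421) = -0.448907,  z2 = atanh(-0.567) = -0.643090
SE = √(1/(n1−3) + 1/(n2−3)) = √(1/78 + 1/153) = √(0.0128205 + 0.0065359) = √0.0193564 = 0.139127
z = (z1 − z2)/SE = (-0.448907 − (-0.643090)) / 0.139127 = 0.194183 / 0.139127 = 1.396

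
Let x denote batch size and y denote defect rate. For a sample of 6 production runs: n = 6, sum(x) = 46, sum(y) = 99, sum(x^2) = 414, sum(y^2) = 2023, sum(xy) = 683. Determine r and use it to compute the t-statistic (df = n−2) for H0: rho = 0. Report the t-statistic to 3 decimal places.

Numerator: nΣxy − (Σx)(Σy) = 6·683 − (46)(99) = -456
Denominator: √[(nΣx²−(Σx)²)(nΣy²−(Σy)²)]
  nΣx²−(Σx)² = 6·414 − 2116 = 368;  nΣy²−(Σy)² = 6·2023 − 9801 = 2337
  √(368·2337) = √860016 = 927.3705
r = -456 / 927.3705 = -0.4917
t = r·√(n−2)/√(1−r²) = -0.4917·√4 / √(1−0.241769) = -0.983400 / 0.870765 = -1.129

-1.129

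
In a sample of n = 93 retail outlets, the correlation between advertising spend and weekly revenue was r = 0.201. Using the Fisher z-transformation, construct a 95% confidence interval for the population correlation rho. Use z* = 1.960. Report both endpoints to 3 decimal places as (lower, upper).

(-0.003, 0.389)

Fisher z: z_r = atanh(r) = ½·ln((1+0.201)/(1−0.201)) = 0.203774
SE(z) = 1/√(n−3) = 1/√90 = 0.105409
95% ⇒ z* = 1.960; margin = 1.960·0.105409 = 0.206602
CI on z-scale: (-0.002828, 0.410376)
Back-transform: tanh(-0.002828) = -0.002828, tanh(0.410376) = 0.388792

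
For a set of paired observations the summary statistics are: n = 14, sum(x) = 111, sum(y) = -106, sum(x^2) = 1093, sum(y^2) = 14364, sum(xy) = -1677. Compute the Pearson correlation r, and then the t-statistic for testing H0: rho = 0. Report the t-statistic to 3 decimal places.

Numerator: nΣxy − (Σx)(Σy) = 14·(-1677) − (111)(-106) = -11712
Denominator: √[(nΣx²−(Σx)²)(nΣy²−(Σy)²)]
  nΣx²−(Σx)² = 14·1093 − 12321 = 2981;  nΣy²−(Σy)² = 14·14364 − 11236 = 189860
  √(2981·189860) = √565972660 = 23790.1799
r = -11712 / 23790.1799 = -0.4923
t = r·√(n−2)/√(1−r²) = -0.4923·√12 / √(1−0.242359) = -1.705377 / 0.870426 = -1.959

-1.959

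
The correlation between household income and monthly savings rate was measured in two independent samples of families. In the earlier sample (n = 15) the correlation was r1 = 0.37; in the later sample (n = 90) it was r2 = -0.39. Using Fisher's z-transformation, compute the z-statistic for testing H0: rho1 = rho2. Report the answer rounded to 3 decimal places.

2.599

Fisher z-transforms: z1 = atanh(0.37) = 0.388423, z2 = atanh(-0.39) = -0.411800; difference d = 0.800223
Var(d) = 1/12 + 1/87 = 0.0833333 + 0.0114943 = 0.0948276
z = d/√Var(d) = 0.800223 / √0.0948276 = 0.800223 / 0.307941 = 2.599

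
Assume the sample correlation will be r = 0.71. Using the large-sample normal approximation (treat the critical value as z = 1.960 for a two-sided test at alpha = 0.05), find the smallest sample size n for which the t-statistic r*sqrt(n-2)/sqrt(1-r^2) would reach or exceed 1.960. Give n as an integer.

6

r√(n−2)/√(1−r²) ≥ 1.960  ⇔  n−2 ≥ (1.960)²·(1−r²)/r²
(1−r²)/r² = (1−0.5041)/0.5041 = 0.9837
n ≥ 2 + 3.8416·0.9837 = 2 + 3.7790 = 5.7790
⌈5.7790⌉ = 6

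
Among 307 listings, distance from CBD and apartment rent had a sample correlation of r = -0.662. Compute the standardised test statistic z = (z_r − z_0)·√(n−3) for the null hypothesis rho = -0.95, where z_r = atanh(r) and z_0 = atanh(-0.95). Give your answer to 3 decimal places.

18.053

Fisher z: atanh(-0.662) = -0.796366, atanh(-0.95) = -1.831781
z = (z_r − z_0)·√(n−3) = (-0.796366 − (-1.831781))·√304 = 1.035415 · 17.435596 = 18.053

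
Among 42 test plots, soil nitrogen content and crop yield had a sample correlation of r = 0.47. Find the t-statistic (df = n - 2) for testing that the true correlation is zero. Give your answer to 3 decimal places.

t = r·√(n−2) / √(1−r²) with r = 0.47, n = 42
  = 0.47·√40 / √(1 − 0.2209)
  = 0.47·6.324555 / 0.882666
  = 2.972541 / 0.882666 = 3.368

3.368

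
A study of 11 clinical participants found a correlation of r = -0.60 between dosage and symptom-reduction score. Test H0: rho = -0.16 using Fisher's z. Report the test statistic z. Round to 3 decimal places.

-1.504

z_r = atanh(-0.60) = -0.693147,  z_0 = atanh(-0.16) = -0.161387
SE = 1/√(n−3) = 1/√8 = 0.353553
z = (z_r − z_0)/SE = (-0.693147 − (-0.161387)) / 0.353553 = -0.531760 / 0.353553 = -1.504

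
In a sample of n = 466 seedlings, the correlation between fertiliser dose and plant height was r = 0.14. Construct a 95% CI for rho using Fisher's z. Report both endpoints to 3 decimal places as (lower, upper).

(0.050, 0.228)

z_r = atanh(0.14) = 0.140926;  SE = 1/√(n−3) = 1/√463 = 0.046474
z-limits: 0.140926 ± 1.960·0.046474 = 0.140926 ± 0.091089 = [0.049837, 0.232015]
ρ-limits: (tanh 0.049837, tanh 0.232015) = (0.050, 0.228)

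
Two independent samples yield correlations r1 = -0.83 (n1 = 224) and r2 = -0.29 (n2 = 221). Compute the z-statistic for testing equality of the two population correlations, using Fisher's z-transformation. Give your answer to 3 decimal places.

Fisher z-transforms: z1 = atanh(-0.83) = -1.188136, z2 = atanh(-0.29) = -0.298566; difference d = -0.889570
Var(d) = 1/221 + 1/218 = 0.0045249 + 0.0045872 = 0.0091121
z = d/√Var(d) = -0.889570 / √0.0091121 = -0.889570 / 0.095457 = -9.319

-9.319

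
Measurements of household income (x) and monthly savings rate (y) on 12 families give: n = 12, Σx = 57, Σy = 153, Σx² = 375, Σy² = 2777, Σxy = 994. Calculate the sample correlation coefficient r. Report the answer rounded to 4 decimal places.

S_xy = nΣxy − ΣxΣy = 12·994 − 57·153 = 11928 − 8721 = 3207
S_xx = nΣx² − (Σx)² = 12·375 − 57² = 4500 − 3249 = 1251
S_yy = nΣy² − (Σy)² = 12·2777 − 153² = 33324 − 23409 = 9915
r = S_xy / √(S_xx·S_yy) = 3207 / √(1251·9915) = 3207 / √12403665 = 3207 / 3521.8837 = 0.9106

0.9106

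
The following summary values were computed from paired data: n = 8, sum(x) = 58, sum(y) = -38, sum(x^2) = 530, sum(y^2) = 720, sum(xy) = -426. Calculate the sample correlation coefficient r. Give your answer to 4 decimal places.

Numerator: nΣxy − (Σx)(Σy) = 8·(-426) − (58)(-38) = -1204
Denominator: √[(nΣx²−(Σx)²)(nΣy²−(Σy)²)]
  nΣx²−(Σx)² = 8·530 − 3364 = 876;  nΣy²−(Σy)² = 8·720 − 1444 = 4316
  √(876·4316) = √3780816 = 1944.4321
r = -1204 / 1944.4321 = -0.6192

-0.6192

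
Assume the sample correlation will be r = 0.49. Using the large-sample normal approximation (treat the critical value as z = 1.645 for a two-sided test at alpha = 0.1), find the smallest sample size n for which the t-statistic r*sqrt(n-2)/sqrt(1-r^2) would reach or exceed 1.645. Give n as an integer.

Need r·√(n−2)/√(1−r²) ≥ 1.645
√(n−2) ≥ 1.645·√(1−0.2401) / 0.49 = 1.645·0.871722 / 0.49 = 2.9265
n−2 ≥ 8.5644  ⇒  n ≥ 10.5644
Smallest integer n = 11

11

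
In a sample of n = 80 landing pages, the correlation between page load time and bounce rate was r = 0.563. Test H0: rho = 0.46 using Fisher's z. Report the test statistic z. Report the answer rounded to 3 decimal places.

Fisher z: atanh(0.563) = 0.637215, atanh(0.46) = 0.497311
z = (z_r − z_0)·√(n−3) = (0.637215 − 0.497311)·√77 = 0.139904 · 8.774964 = 1.228

1.228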